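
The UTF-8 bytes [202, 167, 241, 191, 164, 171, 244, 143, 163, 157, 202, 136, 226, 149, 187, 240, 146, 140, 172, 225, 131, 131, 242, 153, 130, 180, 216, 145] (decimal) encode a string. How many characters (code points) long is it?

Byte at offset 0: 0xCA = 11001010 → 2-byte char (#1). Advance 2.
Byte at offset 2: 0xF1 = 11110001 → 4-byte char (#2). Advance 4.
Byte at offset 6: 0xF4 = 11110100 → 4-byte char (#3). Advance 4.
Byte at offset 10: 0xCA = 11001010 → 2-byte char (#4). Advance 2.
Byte at offset 12: 0xE2 = 11100010 → 3-byte char (#5). Advance 3.
Byte at offset 15: 0xF0 = 11110000 → 4-byte char (#6). Advance 4.
Byte at offset 19: 0xE1 = 11100001 → 3-byte char (#7). Advance 3.
Byte at offset 22: 0xF2 = 11110010 → 4-byte char (#8). Advance 4.
Byte at offset 26: 0xD8 = 11011000 → 2-byte char (#9). Advance 2.
Reached end at offset 28 after 9 code points.

9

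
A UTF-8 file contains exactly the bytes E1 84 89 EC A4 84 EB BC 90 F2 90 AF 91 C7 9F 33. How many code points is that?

6

Byte at offset 0: 0xE1 = 11100001 → 3-byte char (#1). Advance 3.
Byte at offset 3: 0xEC = 11101100 → 3-byte char (#2). Advance 3.
Byte at offset 6: 0xEB = 11101011 → 3-byte char (#3). Advance 3.
Byte at offset 9: 0xF2 = 11110010 → 4-byte char (#4). Advance 4.
Byte at offset 13: 0xC7 = 11000111 → 2-byte char (#5). Advance 2.
Byte at offset 15: 0x33 = 00110011 → 1-byte char (#6). Advance 1.
Reached end at offset 16 after 6 code points.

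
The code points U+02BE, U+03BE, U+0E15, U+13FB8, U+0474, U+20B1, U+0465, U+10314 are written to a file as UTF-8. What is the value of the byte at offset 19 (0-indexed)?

0x90

U+02BE → 2-byte form CA BE at offsets 0–1.
U+03BE → 2-byte form CE BE at offsets 2–3.
U+0E15 → 3-byte form E0 B8 95 at offsets 4–6.
U+13FB8 → 4-byte form F0 93 BE B8 at offsets 7–10.
U+0474 → 2-byte form D1 B4 at offsets 11–12.
U+20B1 → 3-byte form E2 82 B1 at offsets 13–15.
U+0465 → 2-byte form D1 A5 at offsets 16–17.
U+10314 → 4-byte form F0 90 8C 94 at offsets 18–21.
Offset 19 falls in char 8's range; it's byte 2 of F0 90 8C 94 = 0x90.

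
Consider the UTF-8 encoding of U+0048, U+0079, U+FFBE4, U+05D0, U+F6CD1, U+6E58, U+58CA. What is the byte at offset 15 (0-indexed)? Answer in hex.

U+0048 → 1-byte form 48 at offsets 0–0.
U+0079 → 1-byte form 79 at offsets 1–1.
U+FFBE4 → 4-byte form F3 BF AF A4 at offsets 2–5.
U+05D0 → 2-byte form D7 90 at offsets 6–7.
U+F6CD1 → 4-byte form F3 B6 B3 91 at offsets 8–11.
U+6E58 → 3-byte form E6 B9 98 at offsets 12–14.
U+58CA → 3-byte form E5 A3 8A at offsets 15–17.
Offset 15 falls in char 7's range; it's byte 1 of E5 A3 8A = 0xE5.

0xE5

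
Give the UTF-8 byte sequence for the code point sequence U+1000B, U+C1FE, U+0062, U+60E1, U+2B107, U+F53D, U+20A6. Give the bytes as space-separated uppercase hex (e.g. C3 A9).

U+1000B: 4-byte form → F0 90 80 8B.
U+C1FE: 3-byte form → EC 87 BE.
U+0062: 1-byte form → 62.
U+60E1: 3-byte form → E6 83 A1.
U+2B107: 4-byte form → F0 AB 84 87.
U+F53D: 3-byte form → EF 94 BD.
U+20A6: 3-byte form → E2 82 A6.
Concatenated (21 bytes): F0 90 80 8B EC 87 BE 62 E6 83 A1 F0 AB 84 87 EF 94 BD E2 82 A6.

F0 90 80 8B EC 87 BE 62 E6 83 A1 F0 AB 84 87 EF 94 BD E2 82 A6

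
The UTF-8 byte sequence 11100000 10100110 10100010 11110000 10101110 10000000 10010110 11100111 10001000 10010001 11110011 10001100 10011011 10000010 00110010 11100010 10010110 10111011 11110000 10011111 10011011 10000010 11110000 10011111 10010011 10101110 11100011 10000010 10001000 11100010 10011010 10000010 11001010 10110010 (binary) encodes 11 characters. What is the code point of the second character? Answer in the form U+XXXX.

U+2E016

Offset 0: leading byte 0xE0 = 11100000 → 3-byte char #1 = E0 A6 A2.
Offset 3: leading byte 0xF0 = 11110000 → 4-byte char #2 = F0 AE 80 96.
Leading byte 0xF0 = 11110000 matches 11110xxx → 4-byte sequence.
Byte 1: 0xF0 = 11110000, payload 000 (3 bits).
Byte 2: 0xAE = 10101110 (10xxxxxx ✓), payload 101110.
Byte 3: 0x80 = 10000000 (10xxxxxx ✓), payload 000000.
Byte 4: 0x96 = 10010110 (10xxxxxx ✓), payload 010110.
Concatenate: 000101110000000010110 = 0x2E016 (21 bits → U+2E016).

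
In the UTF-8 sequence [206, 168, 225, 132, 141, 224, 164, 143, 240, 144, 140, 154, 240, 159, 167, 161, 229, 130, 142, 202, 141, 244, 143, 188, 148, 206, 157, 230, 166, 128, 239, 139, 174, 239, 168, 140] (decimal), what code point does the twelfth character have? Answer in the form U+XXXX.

Offset 0: leading byte 0xCE = 11001110 → 2-byte char #1 = CE A8.
Offset 2: leading byte 0xE1 = 11100001 → 3-byte char #2 = E1 84 8D.
Offset 5: leading byte 0xE0 = 11100000 → 3-byte char #3 = E0 A4 8F.
Offset 8: leading byte 0xF0 = 11110000 → 4-byte char #4 = F0 90 8C 9A.
Offset 12: leading byte 0xF0 = 11110000 → 4-byte char #5 = F0 9F A7 A1.
Offset 16: leading byte 0xE5 = 11100101 → 3-byte char #6 = E5 82 8E.
Offset 19: leading byte 0xCA = 11001010 → 2-byte char #7 = CA 8D.
Offset 21: leading byte 0xF4 = 11110100 → 4-byte char #8 = F4 8F BC 94.
Offset 25: leading byte 0xCE = 11001110 → 2-byte char #9 = CE 9D.
Offset 27: leading byte 0xE6 = 11100110 → 3-byte char #10 = E6 A6 80.
Offset 30: leading byte 0xEF = 11101111 → 3-byte char #11 = EF 8B AE.
Offset 33: leading byte 0xEF = 11101111 → 3-byte char #12 = EF A8 8C.
Leading byte 0xEF = 11101111 matches 1110xxxx → 3-byte sequence.
Byte 1: 0xEF = 11101111, payload 1111 (4 bits).
Byte 2: 0xA8 = 10101000 (10xxxxxx ✓), payload 101000.
Byte 3: 0x8C = 10001100 (10xxxxxx ✓), payload 001100.
Concatenate: 1111101000001100 = 0xFA0C (16 bits → U+FA0C).

U+FA0C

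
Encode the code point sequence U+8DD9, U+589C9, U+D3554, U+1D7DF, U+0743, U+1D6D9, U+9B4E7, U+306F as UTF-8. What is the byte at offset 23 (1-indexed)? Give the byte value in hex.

0x9B

1-indexed offset 23 is 0-indexed offset 22.
U+8DD9 → 3-byte form E8 B7 99 at offsets 0–2.
U+589C9 → 4-byte form F1 98 A7 89 at offsets 3–6.
U+D3554 → 4-byte form F3 93 95 94 at offsets 7–10.
U+1D7DF → 4-byte form F0 9D 9F 9F at offsets 11–14.
U+0743 → 2-byte form DD 83 at offsets 15–16.
U+1D6D9 → 4-byte form F0 9D 9B 99 at offsets 17–20.
U+9B4E7 → 4-byte form F2 9B 93 A7 at offsets 21–24.
Offset 22 falls in char 7's range; it's byte 2 of F2 9B 93 A7 = 0x9B.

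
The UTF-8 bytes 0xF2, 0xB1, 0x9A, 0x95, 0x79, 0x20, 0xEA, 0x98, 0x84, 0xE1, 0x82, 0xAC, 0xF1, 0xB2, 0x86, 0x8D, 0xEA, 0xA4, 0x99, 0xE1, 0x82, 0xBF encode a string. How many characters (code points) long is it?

Byte at offset 0: 0xF2 = 11110010 → 4-byte char (#1). Advance 4.
Byte at offset 4: 0x79 = 01111001 → 1-byte char (#2). Advance 1.
Byte at offset 5: 0x20 = 00100000 → 1-byte char (#3). Advance 1.
Byte at offset 6: 0xEA = 11101010 → 3-byte char (#4). Advance 3.
Byte at offset 9: 0xE1 = 11100001 → 3-byte char (#5). Advance 3.
Byte at offset 12: 0xF1 = 11110001 → 4-byte char (#6). Advance 4.
Byte at offset 16: 0xEA = 11101010 → 3-byte char (#7). Advance 3.
Byte at offset 19: 0xE1 = 11100001 → 3-byte char (#8). Advance 3.
Reached end at offset 22 after 8 code points.

8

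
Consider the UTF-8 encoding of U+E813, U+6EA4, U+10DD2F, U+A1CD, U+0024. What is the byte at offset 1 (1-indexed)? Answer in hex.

1-indexed offset 1 is 0-indexed offset 0.
U+E813 → 3-byte form EE A0 93 at offsets 0–2.
Offset 0 falls in char 1's range; it's byte 1 of EE A0 93 = 0xEE.

0xEE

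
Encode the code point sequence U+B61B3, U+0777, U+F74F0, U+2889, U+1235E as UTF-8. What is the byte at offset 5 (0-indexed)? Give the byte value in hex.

U+B61B3 → 4-byte form F2 B6 86 B3 at offsets 0–3.
U+0777 → 2-byte form DD B7 at offsets 4–5.
Offset 5 falls in char 2's range; it's byte 2 of DD B7 = 0xB7.

0xB7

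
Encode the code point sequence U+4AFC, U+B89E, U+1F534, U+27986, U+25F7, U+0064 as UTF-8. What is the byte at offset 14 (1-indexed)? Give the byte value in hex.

0x86

1-indexed offset 14 is 0-indexed offset 13.
U+4AFC → 3-byte form E4 AB BC at offsets 0–2.
U+B89E → 3-byte form EB A2 9E at offsets 3–5.
U+1F534 → 4-byte form F0 9F 94 B4 at offsets 6–9.
U+27986 → 4-byte form F0 A7 A6 86 at offsets 10–13.
Offset 13 falls in char 4's range; it's byte 4 of F0 A7 A6 86 = 0x86.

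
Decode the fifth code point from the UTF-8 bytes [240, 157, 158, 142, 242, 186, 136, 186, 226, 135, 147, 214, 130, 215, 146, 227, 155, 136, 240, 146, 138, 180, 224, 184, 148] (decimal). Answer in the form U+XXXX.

U+05D2

Offset 0: leading byte 0xF0 = 11110000 → 4-byte char #1 = F0 9D 9E 8E.
Offset 4: leading byte 0xF2 = 11110010 → 4-byte char #2 = F2 BA 88 BA.
Offset 8: leading byte 0xE2 = 11100010 → 3-byte char #3 = E2 87 93.
Offset 11: leading byte 0xD6 = 11010110 → 2-byte char #4 = D6 82.
Offset 13: leading byte 0xD7 = 11010111 → 2-byte char #5 = D7 92.
Leading byte 0xD7 = 11010111 matches 110xxxxx → 2-byte sequence.
Byte 1: 0xD7 = 11010111, payload 10111 (5 bits).
Byte 2: 0x92 = 10010010 (10xxxxxx ✓), payload 010010.
Concatenate: 10111010010 = 0x5D2 (11 bits → U+05D2).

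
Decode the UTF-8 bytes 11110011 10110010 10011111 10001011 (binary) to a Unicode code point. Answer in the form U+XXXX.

Leading byte 0xF3 = 11110011 matches 11110xxx → 4-byte sequence.
Byte 1: 0xF3 = 11110011, payload 011 (3 bits).
Byte 2: 0xB2 = 10110010 (10xxxxxx ✓), payload 110010.
Byte 3: 0x9F = 10011111 (10xxxxxx ✓), payload 011111.
Byte 4: 0x8B = 10001011 (10xxxxxx ✓), payload 001011.
Concatenate: 011110010011111001011 = 0xF27CB (21 bits → U+F27CB).

U+F27CB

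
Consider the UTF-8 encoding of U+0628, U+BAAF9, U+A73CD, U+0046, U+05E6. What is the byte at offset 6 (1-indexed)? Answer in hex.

0xB9

1-indexed offset 6 is 0-indexed offset 5.
U+0628 → 2-byte form D8 A8 at offsets 0–1.
U+BAAF9 → 4-byte form F2 BA AB B9 at offsets 2–5.
Offset 5 falls in char 2's range; it's byte 4 of F2 BA AB B9 = 0xB9.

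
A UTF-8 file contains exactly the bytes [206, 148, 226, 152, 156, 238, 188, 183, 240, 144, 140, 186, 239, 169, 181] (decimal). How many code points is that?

Byte at offset 0: 0xCE = 11001110 → 2-byte char (#1). Advance 2.
Byte at offset 2: 0xE2 = 11100010 → 3-byte char (#2). Advance 3.
Byte at offset 5: 0xEE = 11101110 → 3-byte char (#3). Advance 3.
Byte at offset 8: 0xF0 = 11110000 → 4-byte char (#4). Advance 4.
Byte at offset 12: 0xEF = 11101111 → 3-byte char (#5). Advance 3.
Reached end at offset 15 after 5 code points.

5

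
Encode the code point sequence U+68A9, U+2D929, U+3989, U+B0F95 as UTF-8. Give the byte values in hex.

U+68A9: 3-byte form → E6 A2 A9.
U+2D929: 4-byte form → F0 AD A4 A9.
U+3989: 3-byte form → E3 A6 89.
U+B0F95: 4-byte form → F2 B0 BE 95.
Concatenated (14 bytes): E6 A2 A9 F0 AD A4 A9 E3 A6 89 F2 B0 BE 95.

E6 A2 A9 F0 AD A4 A9 E3 A6 89 F2 B0 BE 95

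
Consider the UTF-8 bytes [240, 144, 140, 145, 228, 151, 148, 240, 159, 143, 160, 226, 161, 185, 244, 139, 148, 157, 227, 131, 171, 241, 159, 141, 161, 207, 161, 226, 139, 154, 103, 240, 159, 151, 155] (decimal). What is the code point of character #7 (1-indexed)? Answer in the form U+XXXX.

Offset 0: leading byte 0xF0 = 11110000 → 4-byte char #1 = F0 90 8C 91.
Offset 4: leading byte 0xE4 = 11100100 → 3-byte char #2 = E4 97 94.
Offset 7: leading byte 0xF0 = 11110000 → 4-byte char #3 = F0 9F 8F A0.
Offset 11: leading byte 0xE2 = 11100010 → 3-byte char #4 = E2 A1 B9.
Offset 14: leading byte 0xF4 = 11110100 → 4-byte char #5 = F4 8B 94 9D.
Offset 18: leading byte 0xE3 = 11100011 → 3-byte char #6 = E3 83 AB.
Offset 21: leading byte 0xF1 = 11110001 → 4-byte char #7 = F1 9F 8D A1.
Leading byte 0xF1 = 11110001 matches 11110xxx → 4-byte sequence.
Byte 1: 0xF1 = 11110001, payload 001 (3 bits).
Byte 2: 0x9F = 10011111 (10xxxxxx ✓), payload 011111.
Byte 3: 0x8D = 10001101 (10xxxxxx ✓), payload 001101.
Byte 4: 0xA1 = 10100001 (10xxxxxx ✓), payload 100001.
Concatenate: 001011111001101100001 = 0x5F361 (21 bits → U+5F361).

U+5F361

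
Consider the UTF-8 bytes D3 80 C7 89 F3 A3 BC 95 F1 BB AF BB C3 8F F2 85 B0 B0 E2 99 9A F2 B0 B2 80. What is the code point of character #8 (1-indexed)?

Offset 0: leading byte 0xD3 = 11010011 → 2-byte char #1 = D3 80.
Offset 2: leading byte 0xC7 = 11000111 → 2-byte char #2 = C7 89.
Offset 4: leading byte 0xF3 = 11110011 → 4-byte char #3 = F3 A3 BC 95.
Offset 8: leading byte 0xF1 = 11110001 → 4-byte char #4 = F1 BB AF BB.
Offset 12: leading byte 0xC3 = 11000011 → 2-byte char #5 = C3 8F.
Offset 14: leading byte 0xF2 = 11110010 → 4-byte char #6 = F2 85 B0 B0.
Offset 18: leading byte 0xE2 = 11100010 → 3-byte char #7 = E2 99 9A.
Offset 21: leading byte 0xF2 = 11110010 → 4-byte char #8 = F2 B0 B2 80.
Leading byte 0xF2 = 11110010 matches 11110xxx → 4-byte sequence.
Byte 1: 0xF2 = 11110010, payload 010 (3 bits).
Byte 2: 0xB0 = 10110000 (10xxxxxx ✓), payload 110000.
Byte 3: 0xB2 = 10110010 (10xxxxxx ✓), payload 110010.
Byte 4: 0x80 = 10000000 (10xxxxxx ✓), payload 000000.
Concatenate: 010110000110010000000 = 0xB0C80 (21 bits → U+B0C80).

U+B0C80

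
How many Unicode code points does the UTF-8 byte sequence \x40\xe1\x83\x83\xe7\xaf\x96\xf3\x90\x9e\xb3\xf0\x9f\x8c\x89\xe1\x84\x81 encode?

6

Byte at offset 0: 0x40 = 01000000 → 1-byte char (#1). Advance 1.
Byte at offset 1: 0xE1 = 11100001 → 3-byte char (#2). Advance 3.
Byte at offset 4: 0xE7 = 11100111 → 3-byte char (#3). Advance 3.
Byte at offset 7: 0xF3 = 11110011 → 4-byte char (#4). Advance 4.
Byte at offset 11: 0xF0 = 11110000 → 4-byte char (#5). Advance 4.
Byte at offset 15: 0xE1 = 11100001 → 3-byte char (#6). Advance 3.
Reached end at offset 18 after 6 code points.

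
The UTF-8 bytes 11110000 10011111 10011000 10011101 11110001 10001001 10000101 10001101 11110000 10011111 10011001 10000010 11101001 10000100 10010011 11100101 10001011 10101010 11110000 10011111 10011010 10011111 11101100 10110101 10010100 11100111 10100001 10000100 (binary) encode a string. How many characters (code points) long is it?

8

Byte at offset 0: 0xF0 = 11110000 → 4-byte char (#1). Advance 4.
Byte at offset 4: 0xF1 = 11110001 → 4-byte char (#2). Advance 4.
Byte at offset 8: 0xF0 = 11110000 → 4-byte char (#3). Advance 4.
Byte at offset 12: 0xE9 = 11101001 → 3-byte char (#4). Advance 3.
Byte at offset 15: 0xE5 = 11100101 → 3-byte char (#5). Advance 3.
Byte at offset 18: 0xF0 = 11110000 → 4-byte char (#6). Advance 4.
Byte at offset 22: 0xEC = 11101100 → 3-byte char (#7). Advance 3.
Byte at offset 25: 0xE7 = 11100111 → 3-byte char (#8). Advance 3.
Reached end at offset 28 after 8 code points.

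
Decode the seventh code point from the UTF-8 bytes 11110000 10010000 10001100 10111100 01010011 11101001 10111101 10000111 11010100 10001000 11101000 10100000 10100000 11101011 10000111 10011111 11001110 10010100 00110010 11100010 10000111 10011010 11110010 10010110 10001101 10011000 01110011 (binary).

U+0394

Offset 0: leading byte 0xF0 = 11110000 → 4-byte char #1 = F0 90 8C BC.
Offset 4: leading byte 0x53 = 01010011 → 1-byte char #2 = 53.
Offset 5: leading byte 0xE9 = 11101001 → 3-byte char #3 = E9 BD 87.
Offset 8: leading byte 0xD4 = 11010100 → 2-byte char #4 = D4 88.
Offset 10: leading byte 0xE8 = 11101000 → 3-byte char #5 = E8 A0 A0.
Offset 13: leading byte 0xEB = 11101011 → 3-byte char #6 = EB 87 9F.
Offset 16: leading byte 0xCE = 11001110 → 2-byte char #7 = CE 94.
Leading byte 0xCE = 11001110 matches 110xxxxx → 2-byte sequence.
Byte 1: 0xCE = 11001110, payload 01110 (5 bits).
Byte 2: 0x94 = 10010100 (10xxxxxx ✓), payload 010100.
Concatenate: 01110010100 = 0x394 (11 bits → U+0394).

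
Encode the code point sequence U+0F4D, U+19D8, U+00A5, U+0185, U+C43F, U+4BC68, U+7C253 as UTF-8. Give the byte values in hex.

E0 BD 8D E1 A7 98 C2 A5 C6 85 EC 90 BF F1 8B B1 A8 F1 BC 89 93

U+0F4D: 3-byte form → E0 BD 8D.
U+19D8: 3-byte form → E1 A7 98.
U+00A5: 2-byte form → C2 A5.
U+0185: 2-byte form → C6 85.
U+C43F: 3-byte form → EC 90 BF.
U+4BC68: 4-byte form → F1 8B B1 A8.
U+7C253: 4-byte form → F1 BC 89 93.
Concatenated (21 bytes): E0 BD 8D E1 A7 98 C2 A5 C6 85 EC 90 BF F1 8B B1 A8 F1 BC 89 93.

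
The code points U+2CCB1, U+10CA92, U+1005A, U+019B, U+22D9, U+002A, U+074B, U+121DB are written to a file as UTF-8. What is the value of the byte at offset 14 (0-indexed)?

U+2CCB1 → 4-byte form F0 AC B2 B1 at offsets 0–3.
U+10CA92 → 4-byte form F4 8C AA 92 at offsets 4–7.
U+1005A → 4-byte form F0 90 81 9A at offsets 8–11.
U+019B → 2-byte form C6 9B at offsets 12–13.
U+22D9 → 3-byte form E2 8B 99 at offsets 14–16.
Offset 14 falls in char 5's range; it's byte 1 of E2 8B 99 = 0xE2.

0xE2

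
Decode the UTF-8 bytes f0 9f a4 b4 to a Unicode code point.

Leading byte 0xF0 = 11110000 matches 11110xxx → 4-byte sequence.
Byte 1: 0xF0 = 11110000, payload 000 (3 bits).
Byte 2: 0x9F = 10011111 (10xxxxxx ✓), payload 011111.
Byte 3: 0xA4 = 10100100 (10xxxxxx ✓), payload 100100.
Byte 4: 0xB4 = 10110100 (10xxxxxx ✓), payload 110100.
Concatenate: 000011111100100110100 = 0x1F934 (21 bits → U+1F934).

U+1F934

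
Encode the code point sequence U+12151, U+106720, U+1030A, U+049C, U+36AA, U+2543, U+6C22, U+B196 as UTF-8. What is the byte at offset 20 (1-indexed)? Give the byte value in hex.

0x83

1-indexed offset 20 is 0-indexed offset 19.
U+12151 → 4-byte form F0 92 85 91 at offsets 0–3.
U+106720 → 4-byte form F4 86 9C A0 at offsets 4–7.
U+1030A → 4-byte form F0 90 8C 8A at offsets 8–11.
U+049C → 2-byte form D2 9C at offsets 12–13.
U+36AA → 3-byte form E3 9A AA at offsets 14–16.
U+2543 → 3-byte form E2 95 83 at offsets 17–19.
Offset 19 falls in char 6's range; it's byte 3 of E2 95 83 = 0x83.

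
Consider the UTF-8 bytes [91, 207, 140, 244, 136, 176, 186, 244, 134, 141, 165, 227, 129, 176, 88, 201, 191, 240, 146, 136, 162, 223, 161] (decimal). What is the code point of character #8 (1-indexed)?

U+12222

Offset 0: leading byte 0x5B = 01011011 → 1-byte char #1 = 5B.
Offset 1: leading byte 0xCF = 11001111 → 2-byte char #2 = CF 8C.
Offset 3: leading byte 0xF4 = 11110100 → 4-byte char #3 = F4 88 B0 BA.
Offset 7: leading byte 0xF4 = 11110100 → 4-byte char #4 = F4 86 8D A5.
Offset 11: leading byte 0xE3 = 11100011 → 3-byte char #5 = E3 81 B0.
Offset 14: leading byte 0x58 = 01011000 → 1-byte char #6 = 58.
Offset 15: leading byte 0xC9 = 11001001 → 2-byte char #7 = C9 BF.
Offset 17: leading byte 0xF0 = 11110000 → 4-byte char #8 = F0 92 88 A2.
Leading byte 0xF0 = 11110000 matches 11110xxx → 4-byte sequence.
Byte 1: 0xF0 = 11110000, payload 000 (3 bits).
Byte 2: 0x92 = 10010010 (10xxxxxx ✓), payload 010010.
Byte 3: 0x88 = 10001000 (10xxxxxx ✓), payload 001000.
Byte 4: 0xA2 = 10100010 (10xxxxxx ✓), payload 100010.
Concatenate: 000010010001000100010 = 0x12222 (21 bits → U+12222).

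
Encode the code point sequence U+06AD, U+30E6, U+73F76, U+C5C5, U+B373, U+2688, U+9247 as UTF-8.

DA AD E3 83 A6 F1 B3 BD B6 EC 97 85 EB 8D B3 E2 9A 88 E9 89 87

U+06AD: 2-byte form → DA AD.
U+30E6: 3-byte form → E3 83 A6.
U+73F76: 4-byte form → F1 B3 BD B6.
U+C5C5: 3-byte form → EC 97 85.
U+B373: 3-byte form → EB 8D B3.
U+2688: 3-byte form → E2 9A 88.
U+9247: 3-byte form → E9 89 87.
Concatenated (21 bytes): DA AD E3 83 A6 F1 B3 BD B6 EC 97 85 EB 8D B3 E2 9A 88 E9 89 87.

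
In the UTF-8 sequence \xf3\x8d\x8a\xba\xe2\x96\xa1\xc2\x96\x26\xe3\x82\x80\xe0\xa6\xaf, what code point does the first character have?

Offset 0: leading byte 0xF3 = 11110011 → 4-byte char #1 = F3 8D 8A BA.
Leading byte 0xF3 = 11110011 matches 11110xxx → 4-byte sequence.
Byte 1: 0xF3 = 11110011, payload 011 (3 bits).
Byte 2: 0x8D = 10001101 (10xxxxxx ✓), payload 001101.
Byte 3: 0x8A = 10001010 (10xxxxxx ✓), payload 001010.
Byte 4: 0xBA = 10111010 (10xxxxxx ✓), payload 111010.
Concatenate: 011001101001010111010 = 0xCD2BA (21 bits → U+CD2BA).

U+CD2BA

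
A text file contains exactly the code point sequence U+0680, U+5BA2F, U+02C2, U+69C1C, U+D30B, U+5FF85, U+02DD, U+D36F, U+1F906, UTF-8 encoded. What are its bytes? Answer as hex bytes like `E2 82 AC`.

DA 80 F1 9B A8 AF CB 82 F1 A9 B0 9C ED 8C 8B F1 9F BE 85 CB 9D ED 8D AF F0 9F A4 86

U+0680: 2-byte form → DA 80.
U+5BA2F: 4-byte form → F1 9B A8 AF.
U+02C2: 2-byte form → CB 82.
U+69C1C: 4-byte form → F1 A9 B0 9C.
U+D30B: 3-byte form → ED 8C 8B.
U+5FF85: 4-byte form → F1 9F BE 85.
U+02DD: 2-byte form → CB 9D.
U+D36F: 3-byte form → ED 8D AF.
U+1F906: 4-byte form → F0 9F A4 86.
Concatenated (28 bytes): DA 80 F1 9B A8 AF CB 82 F1 A9 B0 9C ED 8C 8B F1 9F BE 85 CB 9D ED 8D AF F0 9F A4 86.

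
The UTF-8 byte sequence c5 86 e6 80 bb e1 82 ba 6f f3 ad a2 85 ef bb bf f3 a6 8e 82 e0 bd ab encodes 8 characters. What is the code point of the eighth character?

U+0F6B

Offset 0: leading byte 0xC5 = 11000101 → 2-byte char #1 = C5 86.
Offset 2: leading byte 0xE6 = 11100110 → 3-byte char #2 = E6 80 BB.
Offset 5: leading byte 0xE1 = 11100001 → 3-byte char #3 = E1 82 BA.
Offset 8: leading byte 0x6F = 01101111 → 1-byte char #4 = 6F.
Offset 9: leading byte 0xF3 = 11110011 → 4-byte char #5 = F3 AD A2 85.
Offset 13: leading byte 0xEF = 11101111 → 3-byte char #6 = EF BB BF.
Offset 16: leading byte 0xF3 = 11110011 → 4-byte char #7 = F3 A6 8E 82.
Offset 20: leading byte 0xE0 = 11100000 → 3-byte char #8 = E0 BD AB.
Leading byte 0xE0 = 11100000 matches 1110xxxx → 3-byte sequence.
Byte 1: 0xE0 = 11100000, payload 0000 (4 bits).
Byte 2: 0xBD = 10111101 (10xxxxxx ✓), payload 111101.
Byte 3: 0xAB = 10101011 (10xxxxxx ✓), payload 101011.
Concatenate: 0000111101101011 = 0xF6B (16 bits → U+0F6B).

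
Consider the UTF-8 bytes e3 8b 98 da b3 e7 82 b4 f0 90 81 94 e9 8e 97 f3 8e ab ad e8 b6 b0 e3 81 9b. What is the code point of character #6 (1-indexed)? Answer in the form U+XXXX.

Offset 0: leading byte 0xE3 = 11100011 → 3-byte char #1 = E3 8B 98.
Offset 3: leading byte 0xDA = 11011010 → 2-byte char #2 = DA B3.
Offset 5: leading byte 0xE7 = 11100111 → 3-byte char #3 = E7 82 B4.
Offset 8: leading byte 0xF0 = 11110000 → 4-byte char #4 = F0 90 81 94.
Offset 12: leading byte 0xE9 = 11101001 → 3-byte char #5 = E9 8E 97.
Offset 15: leading byte 0xF3 = 11110011 → 4-byte char #6 = F3 8E AB AD.
Leading byte 0xF3 = 11110011 matches 11110xxx → 4-byte sequence.
Byte 1: 0xF3 = 11110011, payload 011 (3 bits).
Byte 2: 0x8E = 10001110 (10xxxxxx ✓), payload 001110.
Byte 3: 0xAB = 10101011 (10xxxxxx ✓), payload 101011.
Byte 4: 0xAD = 10101101 (10xxxxxx ✓), payload 101101.
Concatenate: 011001110101011101101 = 0xCEAED (21 bits → U+CEAED).

U+CEAED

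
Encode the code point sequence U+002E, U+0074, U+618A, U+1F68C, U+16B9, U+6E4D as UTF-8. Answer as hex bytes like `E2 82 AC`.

U+002E: 1-byte form → 2E.
U+0074: 1-byte form → 74.
U+618A: 3-byte form → E6 86 8A.
U+1F68C: 4-byte form → F0 9F 9A 8C.
U+16B9: 3-byte form → E1 9A B9.
U+6E4D: 3-byte form → E6 B9 8D.
Concatenated (15 bytes): 2E 74 E6 86 8A F0 9F 9A 8C E1 9A B9 E6 B9 8D.

2E 74 E6 86 8A F0 9F 9A 8C E1 9A B9 E6 B9 8D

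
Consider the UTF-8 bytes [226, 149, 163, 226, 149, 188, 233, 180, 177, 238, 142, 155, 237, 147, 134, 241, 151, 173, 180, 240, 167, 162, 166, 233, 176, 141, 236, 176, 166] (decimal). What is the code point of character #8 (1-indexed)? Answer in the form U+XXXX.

Offset 0: leading byte 0xE2 = 11100010 → 3-byte char #1 = E2 95 A3.
Offset 3: leading byte 0xE2 = 11100010 → 3-byte char #2 = E2 95 BC.
Offset 6: leading byte 0xE9 = 11101001 → 3-byte char #3 = E9 B4 B1.
Offset 9: leading byte 0xEE = 11101110 → 3-byte char #4 = EE 8E 9B.
Offset 12: leading byte 0xED = 11101101 → 3-byte char #5 = ED 93 86.
Offset 15: leading byte 0xF1 = 11110001 → 4-byte char #6 = F1 97 AD B4.
Offset 19: leading byte 0xF0 = 11110000 → 4-byte char #7 = F0 A7 A2 A6.
Offset 23: leading byte 0xE9 = 11101001 → 3-byte char #8 = E9 B0 8D.
Leading byte 0xE9 = 11101001 matches 1110xxxx → 3-byte sequence.
Byte 1: 0xE9 = 11101001, payload 1001 (4 bits).
Byte 2: 0xB0 = 10110000 (10xxxxxx ✓), payload 110000.
Byte 3: 0x8D = 10001101 (10xxxxxx ✓), payload 001101.
Concatenate: 1001110000001101 = 0x9C0D (16 bits → U+9C0D).

U+9C0D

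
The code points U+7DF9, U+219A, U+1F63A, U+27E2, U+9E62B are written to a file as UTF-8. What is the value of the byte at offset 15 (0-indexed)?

U+7DF9 → 3-byte form E7 B7 B9 at offsets 0–2.
U+219A → 3-byte form E2 86 9A at offsets 3–5.
U+1F63A → 4-byte form F0 9F 98 BA at offsets 6–9.
U+27E2 → 3-byte form E2 9F A2 at offsets 10–12.
U+9E62B → 4-byte form F2 9E 98 AB at offsets 13–16.
Offset 15 falls in char 5's range; it's byte 3 of F2 9E 98 AB = 0x98.

0x98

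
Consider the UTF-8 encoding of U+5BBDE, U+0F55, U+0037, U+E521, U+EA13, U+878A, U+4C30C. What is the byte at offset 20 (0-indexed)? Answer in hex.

U+5BBDE → 4-byte form F1 9B AF 9E at offsets 0–3.
U+0F55 → 3-byte form E0 BD 95 at offsets 4–6.
U+0037 → 1-byte form 37 at offsets 7–7.
U+E521 → 3-byte form EE 94 A1 at offsets 8–10.
U+EA13 → 3-byte form EE A8 93 at offsets 11–13.
U+878A → 3-byte form E8 9E 8A at offsets 14–16.
U+4C30C → 4-byte form F1 8C 8C 8C at offsets 17–20.
Offset 20 falls in char 7's range; it's byte 4 of F1 8C 8C 8C = 0x8C.

0x8C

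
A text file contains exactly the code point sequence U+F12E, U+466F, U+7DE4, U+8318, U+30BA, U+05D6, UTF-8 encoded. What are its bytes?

EF 84 AE E4 99 AF E7 B7 A4 E8 8C 98 E3 82 BA D7 96

U+F12E: 3-byte form → EF 84 AE.
U+466F: 3-byte form → E4 99 AF.
U+7DE4: 3-byte form → E7 B7 A4.
U+8318: 3-byte form → E8 8C 98.
U+30BA: 3-byte form → E3 82 BA.
U+05D6: 2-byte form → D7 96.
Concatenated (17 bytes): EF 84 AE E4 99 AF E7 B7 A4 E8 8C 98 E3 82 BA D7 96.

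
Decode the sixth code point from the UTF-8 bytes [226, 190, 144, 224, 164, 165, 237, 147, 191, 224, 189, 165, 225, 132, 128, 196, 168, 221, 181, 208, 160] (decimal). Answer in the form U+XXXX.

Offset 0: leading byte 0xE2 = 11100010 → 3-byte char #1 = E2 BE 90.
Offset 3: leading byte 0xE0 = 11100000 → 3-byte char #2 = E0 A4 A5.
Offset 6: leading byte 0xED = 11101101 → 3-byte char #3 = ED 93 BF.
Offset 9: leading byte 0xE0 = 11100000 → 3-byte char #4 = E0 BD A5.
Offset 12: leading byte 0xE1 = 11100001 → 3-byte char #5 = E1 84 80.
Offset 15: leading byte 0xC4 = 11000100 → 2-byte char #6 = C4 A8.
Leading byte 0xC4 = 11000100 matches 110xxxxx → 2-byte sequence.
Byte 1: 0xC4 = 11000100, payload 00100 (5 bits).
Byte 2: 0xA8 = 10101000 (10xxxxxx ✓), payload 101000.
Concatenate: 00100101000 = 0x128 (11 bits → U+0128).

U+0128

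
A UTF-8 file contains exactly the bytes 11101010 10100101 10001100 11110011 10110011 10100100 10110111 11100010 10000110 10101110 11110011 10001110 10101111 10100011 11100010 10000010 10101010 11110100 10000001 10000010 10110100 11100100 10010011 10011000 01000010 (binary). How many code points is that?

8

Byte at offset 0: 0xEA = 11101010 → 3-byte char (#1). Advance 3.
Byte at offset 3: 0xF3 = 11110011 → 4-byte char (#2). Advance 4.
Byte at offset 7: 0xE2 = 11100010 → 3-byte char (#3). Advance 3.
Byte at offset 10: 0xF3 = 11110011 → 4-byte char (#4). Advance 4.
Byte at offset 14: 0xE2 = 11100010 → 3-byte char (#5). Advance 3.
Byte at offset 17: 0xF4 = 11110100 → 4-byte char (#6). Advance 4.
Byte at offset 21: 0xE4 = 11100100 → 3-byte char (#7). Advance 3.
Byte at offset 24: 0x42 = 01000010 → 1-byte char (#8). Advance 1.
Reached end at offset 25 after 8 code points.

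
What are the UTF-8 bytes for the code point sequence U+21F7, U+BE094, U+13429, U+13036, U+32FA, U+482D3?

E2 87 B7 F2 BE 82 94 F0 93 90 A9 F0 93 80 B6 E3 8B BA F1 88 8B 93

U+21F7: 3-byte form → E2 87 B7.
U+BE094: 4-byte form → F2 BE 82 94.
U+13429: 4-byte form → F0 93 90 A9.
U+13036: 4-byte form → F0 93 80 B6.
U+32FA: 3-byte form → E3 8B BA.
U+482D3: 4-byte form → F1 88 8B 93.
Concatenated (22 bytes): E2 87 B7 F2 BE 82 94 F0 93 90 A9 F0 93 80 B6 E3 8B BA F1 88 8B 93.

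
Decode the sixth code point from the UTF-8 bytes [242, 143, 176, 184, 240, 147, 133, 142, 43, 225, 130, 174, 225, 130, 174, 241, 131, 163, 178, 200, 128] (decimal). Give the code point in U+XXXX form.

Offset 0: leading byte 0xF2 = 11110010 → 4-byte char #1 = F2 8F B0 B8.
Offset 4: leading byte 0xF0 = 11110000 → 4-byte char #2 = F0 93 85 8E.
Offset 8: leading byte 0x2B = 00101011 → 1-byte char #3 = 2B.
Offset 9: leading byte 0xE1 = 11100001 → 3-byte char #4 = E1 82 AE.
Offset 12: leading byte 0xE1 = 11100001 → 3-byte char #5 = E1 82 AE.
Offset 15: leading byte 0xF1 = 11110001 → 4-byte char #6 = F1 83 A3 B2.
Leading byte 0xF1 = 11110001 matches 11110xxx → 4-byte sequence.
Byte 1: 0xF1 = 11110001, payload 001 (3 bits).
Byte 2: 0x83 = 10000011 (10xxxxxx ✓), payload 000011.
Byte 3: 0xA3 = 10100011 (10xxxxxx ✓), payload 100011.
Byte 4: 0xB2 = 10110010 (10xxxxxx ✓), payload 110010.
Concatenate: 001000011100011110010 = 0x438F2 (21 bits → U+438F2).

U+438F2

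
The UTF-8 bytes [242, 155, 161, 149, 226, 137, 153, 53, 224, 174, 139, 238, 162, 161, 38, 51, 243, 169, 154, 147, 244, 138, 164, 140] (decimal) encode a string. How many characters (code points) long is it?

9

Byte at offset 0: 0xF2 = 11110010 → 4-byte char (#1). Advance 4.
Byte at offset 4: 0xE2 = 11100010 → 3-byte char (#2). Advance 3.
Byte at offset 7: 0x35 = 00110101 → 1-byte char (#3). Advance 1.
Byte at offset 8: 0xE0 = 11100000 → 3-byte char (#4). Advance 3.
Byte at offset 11: 0xEE = 11101110 → 3-byte char (#5). Advance 3.
Byte at offset 14: 0x26 = 00100110 → 1-byte char (#6). Advance 1.
Byte at offset 15: 0x33 = 00110011 → 1-byte char (#7). Advance 1.
Byte at offset 16: 0xF3 = 11110011 → 4-byte char (#8). Advance 4.
Byte at offset 20: 0xF4 = 11110100 → 4-byte char (#9). Advance 4.
Reached end at offset 24 after 9 code points.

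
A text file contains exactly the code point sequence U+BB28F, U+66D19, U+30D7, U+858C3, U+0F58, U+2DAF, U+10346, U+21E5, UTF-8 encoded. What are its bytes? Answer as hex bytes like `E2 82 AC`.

U+BB28F: 4-byte form → F2 BB 8A 8F.
U+66D19: 4-byte form → F1 A6 B4 99.
U+30D7: 3-byte form → E3 83 97.
U+858C3: 4-byte form → F2 85 A3 83.
U+0F58: 3-byte form → E0 BD 98.
U+2DAF: 3-byte form → E2 B6 AF.
U+10346: 4-byte form → F0 90 8D 86.
U+21E5: 3-byte form → E2 87 A5.
Concatenated (28 bytes): F2 BB 8A 8F F1 A6 B4 99 E3 83 97 F2 85 A3 83 E0 BD 98 E2 B6 AF F0 90 8D 86 E2 87 A5.

F2 BB 8A 8F F1 A6 B4 99 E3 83 97 F2 85 A3 83 E0 BD 98 E2 B6 AF F0 90 8D 86 E2 87 A5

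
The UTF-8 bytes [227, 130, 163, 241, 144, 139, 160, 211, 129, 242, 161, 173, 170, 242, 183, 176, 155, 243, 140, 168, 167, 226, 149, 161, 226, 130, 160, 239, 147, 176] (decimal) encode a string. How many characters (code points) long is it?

Byte at offset 0: 0xE3 = 11100011 → 3-byte char (#1). Advance 3.
Byte at offset 3: 0xF1 = 11110001 → 4-byte char (#2). Advance 4.
Byte at offset 7: 0xD3 = 11010011 → 2-byte char (#3). Advance 2.
Byte at offset 9: 0xF2 = 11110010 → 4-byte char (#4). Advance 4.
Byte at offset 13: 0xF2 = 11110010 → 4-byte char (#5). Advance 4.
Byte at offset 17: 0xF3 = 11110011 → 4-byte char (#6). Advance 4.
Byte at offset 21: 0xE2 = 11100010 → 3-byte char (#7). Advance 3.
Byte at offset 24: 0xE2 = 11100010 → 3-byte char (#8). Advance 3.
Byte at offset 27: 0xEF = 11101111 → 3-byte char (#9). Advance 3.
Reached end at offset 30 after 9 code points.

9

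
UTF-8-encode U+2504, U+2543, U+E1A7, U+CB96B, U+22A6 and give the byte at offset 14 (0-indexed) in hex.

U+2504 → 3-byte form E2 94 84 at offsets 0–2.
U+2543 → 3-byte form E2 95 83 at offsets 3–5.
U+E1A7 → 3-byte form EE 86 A7 at offsets 6–8.
U+CB96B → 4-byte form F3 8B A5 AB at offsets 9–12.
U+22A6 → 3-byte form E2 8A A6 at offsets 13–15.
Offset 14 falls in char 5's range; it's byte 2 of E2 8A A6 = 0x8A.

0x8A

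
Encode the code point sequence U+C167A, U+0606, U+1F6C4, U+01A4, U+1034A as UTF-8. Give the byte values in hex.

U+C167A: 4-byte form → F3 81 99 BA.
U+0606: 2-byte form → D8 86.
U+1F6C4: 4-byte form → F0 9F 9B 84.
U+01A4: 2-byte form → C6 A4.
U+1034A: 4-byte form → F0 90 8D 8A.
Concatenated (16 bytes): F3 81 99 BA D8 86 F0 9F 9B 84 C6 A4 F0 90 8D 8A.

F3 81 99 BA D8 86 F0 9F 9B 84 C6 A4 F0 90 8D 8A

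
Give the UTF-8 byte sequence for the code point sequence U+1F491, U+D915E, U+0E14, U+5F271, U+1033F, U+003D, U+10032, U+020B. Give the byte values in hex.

U+1F491: 4-byte form → F0 9F 92 91.
U+D915E: 4-byte form → F3 99 85 9E.
U+0E14: 3-byte form → E0 B8 94.
U+5F271: 4-byte form → F1 9F 89 B1.
U+1033F: 4-byte form → F0 90 8C BF.
U+003D: 1-byte form → 3D.
U+10032: 4-byte form → F0 90 80 B2.
U+020B: 2-byte form → C8 8B.
Concatenated (26 bytes): F0 9F 92 91 F3 99 85 9E E0 B8 94 F1 9F 89 B1 F0 90 8C BF 3D F0 90 80 B2 C8 8B.

F0 9F 92 91 F3 99 85 9E E0 B8 94 F1 9F 89 B1 F0 90 8C BF 3D F0 90 80 B2 C8 8B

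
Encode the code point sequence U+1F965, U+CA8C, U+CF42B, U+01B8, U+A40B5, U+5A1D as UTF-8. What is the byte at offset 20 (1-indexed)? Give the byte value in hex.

1-indexed offset 20 is 0-indexed offset 19.
U+1F965 → 4-byte form F0 9F A5 A5 at offsets 0–3.
U+CA8C → 3-byte form EC AA 8C at offsets 4–6.
U+CF42B → 4-byte form F3 8F 90 AB at offsets 7–10.
U+01B8 → 2-byte form C6 B8 at offsets 11–12.
U+A40B5 → 4-byte form F2 A4 82 B5 at offsets 13–16.
U+5A1D → 3-byte form E5 A8 9D at offsets 17–19.
Offset 19 falls in char 6's range; it's byte 3 of E5 A8 9D = 0x9D.

0x9D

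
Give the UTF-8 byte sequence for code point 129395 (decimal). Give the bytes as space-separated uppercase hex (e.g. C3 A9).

F0 9F A5 B3

U+1F973 = 0x1F973 = 129395 decimal. In range U+10000–U+10FFFF → 4-byte form: 11110xxx 10xxxxxx 10xxxxxx 10xxxxxx.
Binary (21 bits): 000011111100101110011.
Split 3+6+6+6: 000 | 011111 | 100101 | 110011.
Byte 1: 11110000 = 0xF0.
Byte 2: 10011111 = 0x9F.
Byte 3: 10100101 = 0xA5.
Byte 4: 10110011 = 0xB3.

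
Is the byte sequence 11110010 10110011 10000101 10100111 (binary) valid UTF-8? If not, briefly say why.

valid

Leading byte 0xF2 = 11110010 → 4-byte form.
Continuation bytes 0xB3=10110011, 0x85=10000101, 0xA7=10100111 all match 10xxxxxx.
Decoded value 0xB3167 is ≥ 0x10000 (shortest form) and not a surrogate.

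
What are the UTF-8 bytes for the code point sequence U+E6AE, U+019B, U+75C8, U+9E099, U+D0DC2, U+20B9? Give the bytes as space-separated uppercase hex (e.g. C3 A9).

U+E6AE: 3-byte form → EE 9A AE.
U+019B: 2-byte form → C6 9B.
U+75C8: 3-byte form → E7 97 88.
U+9E099: 4-byte form → F2 9E 82 99.
U+D0DC2: 4-byte form → F3 90 B7 82.
U+20B9: 3-byte form → E2 82 B9.
Concatenated (19 bytes): EE 9A AE C6 9B E7 97 88 F2 9E 82 99 F3 90 B7 82 E2 82 B9.

EE 9A AE C6 9B E7 97 88 F2 9E 82 99 F3 90 B7 82 E2 82 B9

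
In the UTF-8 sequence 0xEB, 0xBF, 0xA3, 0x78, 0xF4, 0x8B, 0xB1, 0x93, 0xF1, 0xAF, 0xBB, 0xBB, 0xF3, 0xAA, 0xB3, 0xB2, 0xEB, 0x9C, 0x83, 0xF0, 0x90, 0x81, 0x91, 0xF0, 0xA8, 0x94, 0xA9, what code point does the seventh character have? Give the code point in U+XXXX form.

U+10051

Offset 0: leading byte 0xEB = 11101011 → 3-byte char #1 = EB BF A3.
Offset 3: leading byte 0x78 = 01111000 → 1-byte char #2 = 78.
Offset 4: leading byte 0xF4 = 11110100 → 4-byte char #3 = F4 8B B1 93.
Offset 8: leading byte 0xF1 = 11110001 → 4-byte char #4 = F1 AF BB BB.
Offset 12: leading byte 0xF3 = 11110011 → 4-byte char #5 = F3 AA B3 B2.
Offset 16: leading byte 0xEB = 11101011 → 3-byte char #6 = EB 9C 83.
Offset 19: leading byte 0xF0 = 11110000 → 4-byte char #7 = F0 90 81 91.
Leading byte 0xF0 = 11110000 matches 11110xxx → 4-byte sequence.
Byte 1: 0xF0 = 11110000, payload 000 (3 bits).
Byte 2: 0x90 = 10010000 (10xxxxxx ✓), payload 010000.
Byte 3: 0x81 = 10000001 (10xxxxxx ✓), payload 000001.
Byte 4: 0x91 = 10010001 (10xxxxxx ✓), payload 010001.
Concatenate: 000010000000001010001 = 0x10051 (21 bits → U+10051).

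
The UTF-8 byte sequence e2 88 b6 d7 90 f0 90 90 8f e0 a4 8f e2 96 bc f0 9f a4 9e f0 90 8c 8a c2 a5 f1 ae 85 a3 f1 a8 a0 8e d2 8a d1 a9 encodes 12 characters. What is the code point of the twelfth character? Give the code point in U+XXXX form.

U+0469

Offset 0: leading byte 0xE2 = 11100010 → 3-byte char #1 = E2 88 B6.
Offset 3: leading byte 0xD7 = 11010111 → 2-byte char #2 = D7 90.
Offset 5: leading byte 0xF0 = 11110000 → 4-byte char #3 = F0 90 90 8F.
Offset 9: leading byte 0xE0 = 11100000 → 3-byte char #4 = E0 A4 8F.
Offset 12: leading byte 0xE2 = 11100010 → 3-byte char #5 = E2 96 BC.
Offset 15: leading byte 0xF0 = 11110000 → 4-byte char #6 = F0 9F A4 9E.
Offset 19: leading byte 0xF0 = 11110000 → 4-byte char #7 = F0 90 8C 8A.
Offset 23: leading byte 0xC2 = 11000010 → 2-byte char #8 = C2 A5.
Offset 25: leading byte 0xF1 = 11110001 → 4-byte char #9 = F1 AE 85 A3.
Offset 29: leading byte 0xF1 = 11110001 → 4-byte char #10 = F1 A8 A0 8E.
Offset 33: leading byte 0xD2 = 11010010 → 2-byte char #11 = D2 8A.
Offset 35: leading byte 0xD1 = 11010001 → 2-byte char #12 = D1 A9.
Leading byte 0xD1 = 11010001 matches 110xxxxx → 2-byte sequence.
Byte 1: 0xD1 = 11010001, payload 10001 (5 bits).
Byte 2: 0xA9 = 10101001 (10xxxxxx ✓), payload 101001.
Concatenate: 10001101001 = 0x469 (11 bits → U+0469).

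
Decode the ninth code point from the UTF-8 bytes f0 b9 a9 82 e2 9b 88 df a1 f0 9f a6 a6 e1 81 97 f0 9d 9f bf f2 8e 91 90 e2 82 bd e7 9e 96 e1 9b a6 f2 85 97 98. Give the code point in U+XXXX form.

Offset 0: leading byte 0xF0 = 11110000 → 4-byte char #1 = F0 B9 A9 82.
Offset 4: leading byte 0xE2 = 11100010 → 3-byte char #2 = E2 9B 88.
Offset 7: leading byte 0xDF = 11011111 → 2-byte char #3 = DF A1.
Offset 9: leading byte 0xF0 = 11110000 → 4-byte char #4 = F0 9F A6 A6.
Offset 13: leading byte 0xE1 = 11100001 → 3-byte char #5 = E1 81 97.
Offset 16: leading byte 0xF0 = 11110000 → 4-byte char #6 = F0 9D 9F BF.
Offset 20: leading byte 0xF2 = 11110010 → 4-byte char #7 = F2 8E 91 90.
Offset 24: leading byte 0xE2 = 11100010 → 3-byte char #8 = E2 82 BD.
Offset 27: leading byte 0xE7 = 11100111 → 3-byte char #9 = E7 9E 96.
Leading byte 0xE7 = 11100111 matches 1110xxxx → 3-byte sequence.
Byte 1: 0xE7 = 11100111, payload 0111 (4 bits).
Byte 2: 0x9E = 10011110 (10xxxxxx ✓), payload 011110.
Byte 3: 0x96 = 10010110 (10xxxxxx ✓), payload 010110.
Concatenate: 0111011110010110 = 0x7796 (16 bits → U+7796).

U+7796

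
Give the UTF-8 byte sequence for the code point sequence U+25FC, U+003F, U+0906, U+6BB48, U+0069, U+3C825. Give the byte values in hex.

E2 97 BC 3F E0 A4 86 F1 AB AD 88 69 F0 BC A0 A5

U+25FC: 3-byte form → E2 97 BC.
U+003F: 1-byte form → 3F.
U+0906: 3-byte form → E0 A4 86.
U+6BB48: 4-byte form → F1 AB AD 88.
U+0069: 1-byte form → 69.
U+3C825: 4-byte form → F0 BC A0 A5.
Concatenated (16 bytes): E2 97 BC 3F E0 A4 86 F1 AB AD 88 69 F0 BC A0 A5.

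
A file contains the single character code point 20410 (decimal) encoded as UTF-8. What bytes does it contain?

U+4FBA = 0x4FBA = 20410 decimal. In range U+0800–U+FFFF → 3-byte form: 1110xxxx 10xxxxxx 10xxxxxx.
Binary (16 bits): 0100111110111010.
Split 4+6+6: 0100 | 111110 | 111010.
Byte 1: 11100100 = 0xE4.
Byte 2: 10111110 = 0xBE.
Byte 3: 10111010 = 0xBA.

E4 BE BA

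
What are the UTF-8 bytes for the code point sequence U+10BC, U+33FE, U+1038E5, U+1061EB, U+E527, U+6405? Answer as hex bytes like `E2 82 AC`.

U+10BC: 3-byte form → E1 82 BC.
U+33FE: 3-byte form → E3 8F BE.
U+1038E5: 4-byte form → F4 83 A3 A5.
U+1061EB: 4-byte form → F4 86 87 AB.
U+E527: 3-byte form → EE 94 A7.
U+6405: 3-byte form → E6 90 85.
Concatenated (20 bytes): E1 82 BC E3 8F BE F4 83 A3 A5 F4 86 87 AB EE 94 A7 E6 90 85.

E1 82 BC E3 8F BE F4 83 A3 A5 F4 86 87 AB EE 94 A7 E6 90 85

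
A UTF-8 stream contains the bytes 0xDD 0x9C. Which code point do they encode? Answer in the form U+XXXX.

U+075C

Leading byte 0xDD = 11011101 matches 110xxxxx → 2-byte sequence.
Byte 1: 0xDD = 11011101, payload 11101 (5 bits).
Byte 2: 0x9C = 10011100 (10xxxxxx ✓), payload 011100.
Concatenate: 11101011100 = 0x75C (11 bits → U+075C).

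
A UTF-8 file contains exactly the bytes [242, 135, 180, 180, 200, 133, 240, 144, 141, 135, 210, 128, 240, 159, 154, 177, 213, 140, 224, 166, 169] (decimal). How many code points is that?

Byte at offset 0: 0xF2 = 11110010 → 4-byte char (#1). Advance 4.
Byte at offset 4: 0xC8 = 11001000 → 2-byte char (#2). Advance 2.
Byte at offset 6: 0xF0 = 11110000 → 4-byte char (#3). Advance 4.
Byte at offset 10: 0xD2 = 11010010 → 2-byte char (#4). Advance 2.
Byte at offset 12: 0xF0 = 11110000 → 4-byte char (#5). Advance 4.
Byte at offset 16: 0xD5 = 11010101 → 2-byte char (#6). Advance 2.
Byte at offset 18: 0xE0 = 11100000 → 3-byte char (#7). Advance 3.
Reached end at offset 21 after 7 code points.

7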